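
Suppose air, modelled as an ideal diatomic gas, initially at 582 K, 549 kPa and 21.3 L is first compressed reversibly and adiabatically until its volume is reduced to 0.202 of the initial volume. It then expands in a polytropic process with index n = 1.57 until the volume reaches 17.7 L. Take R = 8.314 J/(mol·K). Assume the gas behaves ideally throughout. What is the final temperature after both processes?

493 K

n = P₁V₁/(RT₁) = 549×21.3/(8.314×582) = 2.42 mol.
Step 1 — Adiabatic: TV^(γ−1) = const ⇒ T₂ = 582×(4.95)^0.400 = 1100 K; PV^γ = const ⇒ P₂ = 5150 kPa.
ΔU = nCvΔT = 2.42×20.8×(1100−582) = 26200 J.
Q = 0 for an adiabatic process, so W = −ΔU = -26200 J.
State after step 1: P = 5150 kPa, V = 4.30 L, T = 1100 K.
Step 2 — Polytropic n=1.57: T₂ = T₁(V₁/V₂)^(n−1) = 1100×(0.243)^0.57 = 493 K; P₂ = P₁(V₁/V₂)^n = 559 kPa.
W = (P₁V₁−P₂V₂)/(n−1) = (5150×4.30−559×17.7)/0.57 = 21500 J.
ΔU = nCvΔT = 2.42×20.8×(493−1100) = -30700 J.
Q = ΔU + W = -9150 J.
Net over both steps: W = -4670 J, Q = -9150 J, ΔU = -4480 J.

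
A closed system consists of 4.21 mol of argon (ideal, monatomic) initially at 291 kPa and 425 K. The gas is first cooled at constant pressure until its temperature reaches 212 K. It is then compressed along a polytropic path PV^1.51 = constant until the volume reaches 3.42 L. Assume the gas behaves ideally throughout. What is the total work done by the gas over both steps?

V₁ = nRT₁/P₁ = 4.21×8.314×425/291 = 51.1 L.
Step 1 — Isobaric: P stays 291 kPa; V/T = const ⇒ T₂ = 212 K, V₂ = 25.5 L.
W = PΔV = 291×(25.5−51.1) kPa·L = -7460 J.
ΔU = nCvΔT = 4.21×12.5×(212−425) = -11200 J.
Q = ΔU + W = nCpΔT = -18600 J.
State after step 1: P = 291 kPa, V = 25.5 L, T = 212 K.
Step 2 — Polytropic n=1.51: T₂ = T₁(V₁/V₂)^(n−1) = 212×(7.46)^0.51 = 591 K; P₂ = P₁(V₁/V₂)^n = 6040 kPa.
W = (P₁V₁−P₂V₂)/(n−1) = (291×25.5−6040×3.42)/0.51 = -26000 J.
ΔU = nCvΔT = 4.21×12.5×(591−212) = 19900 J.
Q = ΔU + W = -6110 J.
Net over both steps: W = -33400 J, Q = -24700 J, ΔU = 8700 J.

-33400 J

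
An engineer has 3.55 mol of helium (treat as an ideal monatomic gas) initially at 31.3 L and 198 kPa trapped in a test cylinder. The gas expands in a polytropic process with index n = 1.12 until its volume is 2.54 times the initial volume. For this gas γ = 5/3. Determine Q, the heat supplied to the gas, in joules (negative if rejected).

4480 J

T₁ = P₁V₁/(nR) = 198×31.3/(3.55×8.314) = 210 K.
Polytropic n=1.12: T₂ = T₁(V₁/V₂)^(n−1) = 210×(0.394)^0.12 = 188 K; P₂ = P₁(V₁/V₂)^n = 69.7 kPa.
W = (P₁V₁−P₂V₂)/(n−1) = (198×31.3−69.7×79.5)/0.12 = 5470 J.
ΔU = nCvΔT = 3.55×12.5×(188−210) = -984 J.
Q = ΔU + W = 4480 J.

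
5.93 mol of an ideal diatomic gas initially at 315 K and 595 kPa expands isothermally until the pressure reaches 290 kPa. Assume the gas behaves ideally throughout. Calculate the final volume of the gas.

V₁ = nRT₁/P₁ = 5.93×8.314×315/595 = 26.1 L.
Isothermal: T stays 315 K; PV = const ⇒ V₂ = 53.6 L, P₂ = 290 kPa.

53.6 L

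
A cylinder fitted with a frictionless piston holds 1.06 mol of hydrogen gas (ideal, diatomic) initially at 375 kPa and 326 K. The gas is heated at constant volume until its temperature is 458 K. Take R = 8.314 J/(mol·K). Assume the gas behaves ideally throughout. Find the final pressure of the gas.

527 kPa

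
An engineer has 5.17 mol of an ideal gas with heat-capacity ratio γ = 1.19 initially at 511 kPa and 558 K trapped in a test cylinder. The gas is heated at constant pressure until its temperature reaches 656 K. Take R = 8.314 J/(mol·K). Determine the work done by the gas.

4210 J

V₁ = nRT₁/P₁ = 5.17×8.314×558/511 = 46.9 L.
Isobaric: P stays 511 kPa; V/T = const ⇒ T₂ = 656 K, V₂ = 55.2 L.
W = PΔV = 511×(55.2−46.9) kPa·L = 4210 J.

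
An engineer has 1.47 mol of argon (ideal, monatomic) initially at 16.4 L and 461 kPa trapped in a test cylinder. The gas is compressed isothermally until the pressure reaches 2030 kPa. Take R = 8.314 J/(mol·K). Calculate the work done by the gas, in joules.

-11200 J

T₁ = P₁V₁/(nR) = 461×16.4/(1.47×8.314) = 619 K.
Isothermal: T stays 619 K; PV = const ⇒ V₂ = 3.72 L, P₂ = 2030 kPa.
W = nRT ln(V₂/V₁) = 1.47×8.314×619×ln(0.227) = -11200 J.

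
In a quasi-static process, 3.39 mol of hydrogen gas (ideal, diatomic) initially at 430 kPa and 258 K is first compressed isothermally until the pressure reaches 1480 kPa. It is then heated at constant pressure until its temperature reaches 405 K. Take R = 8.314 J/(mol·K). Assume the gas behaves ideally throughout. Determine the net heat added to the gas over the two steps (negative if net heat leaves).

5510 J

V₁ = nRT₁/P₁ = 3.39×8.314×258/430 = 16.9 L.
Step 1 — Isothermal: T stays 258 K; PV = const ⇒ V₂ = 4.91 L, P₂ = 1480 kPa.
ΔU = 0 (ideal gas, T constant).
W = nRT ln(V₂/V₁) = 3.39×8.314×258×ln(0.291) = -8990 J.
Q = ΔU + W = -8990 J.
State after step 1: P = 1480 kPa, V = 4.91 L, T = 258 K.
Step 2 — Isobaric: P stays 1480 kPa; V/T = const ⇒ T₂ = 405 K, V₂ = 7.71 L.
W = PΔV = 1480×(7.71−4.91) kPa·L = 4140 J.
ΔU = nCvΔT = 3.39×20.8×(405−258) = 10400 J.
Q = ΔU + W = nCpΔT = 14500 J.
Net over both steps: W = -4840 J, Q = 5510 J, ΔU = 10400 J.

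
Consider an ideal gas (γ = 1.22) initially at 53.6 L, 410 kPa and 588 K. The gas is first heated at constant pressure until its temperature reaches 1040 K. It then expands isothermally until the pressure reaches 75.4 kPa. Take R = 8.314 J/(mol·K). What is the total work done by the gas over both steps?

82700 J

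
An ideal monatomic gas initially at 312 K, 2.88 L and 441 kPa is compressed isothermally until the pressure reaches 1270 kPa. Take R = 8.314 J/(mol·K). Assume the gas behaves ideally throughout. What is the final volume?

1.00 L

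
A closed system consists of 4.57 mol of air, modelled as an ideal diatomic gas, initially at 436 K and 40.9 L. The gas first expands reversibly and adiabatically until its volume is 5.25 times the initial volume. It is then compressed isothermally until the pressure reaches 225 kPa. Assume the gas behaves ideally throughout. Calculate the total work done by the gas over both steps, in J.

5280 J

P₁ = nRT₁/V₁ = 4.57×8.314×436/40.9 = 405 kPa.
Step 1 — Adiabatic: TV^(γ−1) = const ⇒ T₂ = 436×(0.190)^0.400 = 225 K; PV^γ = const ⇒ P₂ = 39.7 kPa.
ΔU = nCvΔT = 4.57×20.8×(225−436) = -20100 J.
Q = 0 for an adiabatic process, so W = −ΔU = 20100 J.
State after step 1: P = 39.7 kPa, V = 215 L, T = 225 K.
Step 2 — Isothermal: T stays 225 K; PV = const ⇒ V₂ = 37.9 L, P₂ = 225 kPa.
ΔU = 0 (ideal gas, T constant).
W = nRT ln(V₂/V₁) = 4.57×8.314×225×ln(0.177) = -14800 J.
Q = ΔU + W = -14800 J.
Net over both steps: W = 5280 J, Q = -14800 J, ΔU = -20100 J.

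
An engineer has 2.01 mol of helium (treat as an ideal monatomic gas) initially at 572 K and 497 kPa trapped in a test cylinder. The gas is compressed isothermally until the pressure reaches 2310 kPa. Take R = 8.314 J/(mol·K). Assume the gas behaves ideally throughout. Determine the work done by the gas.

-14700 J

V₁ = nRT₁/P₁ = 2.01×8.314×572/497 = 19.2 L.
Isothermal: T stays 572 K; PV = const ⇒ V₂ = 4.14 L, P₂ = 2310 kPa.
W = nRT ln(V₂/V₁) = 2.01×8.314×572×ln(0.215) = -14700 J.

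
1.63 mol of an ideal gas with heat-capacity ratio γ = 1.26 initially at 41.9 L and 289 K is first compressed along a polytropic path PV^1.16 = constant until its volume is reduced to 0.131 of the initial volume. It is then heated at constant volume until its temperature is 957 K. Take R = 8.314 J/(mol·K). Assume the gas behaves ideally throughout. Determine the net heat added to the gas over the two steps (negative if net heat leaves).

25400 J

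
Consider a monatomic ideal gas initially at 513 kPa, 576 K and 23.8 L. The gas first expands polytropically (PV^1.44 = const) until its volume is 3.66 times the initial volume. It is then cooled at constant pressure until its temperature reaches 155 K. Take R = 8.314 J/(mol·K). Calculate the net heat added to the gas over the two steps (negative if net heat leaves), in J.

-4930 J

n = P₁V₁/(RT₁) = 513×23.8/(8.314×576) = 2.55 mol.
Step 1 — Polytropic n=1.44: T₂ = T₁(V₁/V₂)^(n−1) = 576×(0.273)^0.44 = 325 K; P₂ = P₁(V₁/V₂)^n = 79.2 kPa.
W = (P₁V₁−P₂V₂)/(n−1) = (513×23.8−79.2×87.1)/0.44 = 12100 J.
ΔU = nCvΔT = 2.55×12.5×(325−576) = -7970 J.
Q = ΔU + W = 4100 J.
State after step 1: P = 79.2 kPa, V = 87.1 L, T = 325 K.
Step 2 — Isobaric: P stays 79.2 kPa; V/T = const ⇒ T₂ = 155 K, V₂ = 41.5 L.
W = PΔV = 79.2×(41.5−87.1) kPa·L = -3610 J.
ΔU = nCvΔT = 2.55×12.5×(155−325) = -5420 J.
Q = ΔU + W = nCpΔT = -9030 J.
Net over both steps: W = 8460 J, Q = -4930 J, ΔU = -13400 J.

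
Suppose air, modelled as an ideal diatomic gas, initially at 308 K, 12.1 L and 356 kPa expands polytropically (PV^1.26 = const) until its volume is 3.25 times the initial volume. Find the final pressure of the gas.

Polytropic n=1.26: T₂ = T₁(V₁/V₂)^(n−1) = 308×(0.308)^0.26 = 227 K; P₂ = P₁(V₁/V₂)^n = 80.6 kPa.

80.6 kPa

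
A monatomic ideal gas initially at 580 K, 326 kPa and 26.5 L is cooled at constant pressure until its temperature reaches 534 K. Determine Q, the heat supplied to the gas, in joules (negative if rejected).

-1710 J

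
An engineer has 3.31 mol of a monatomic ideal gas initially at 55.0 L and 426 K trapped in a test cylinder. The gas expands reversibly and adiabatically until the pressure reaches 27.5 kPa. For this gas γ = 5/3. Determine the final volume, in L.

188 L

P₁ = nRT₁/V₁ = 3.31×8.314×426/55.0 = 213 kPa.
Adiabatic: T₂/T₁ = (P₂/P₁)^((γ−1)/γ) ⇒ T₂ = 426×(0.129)^0.400 = 188 K; V₂ = 188 L.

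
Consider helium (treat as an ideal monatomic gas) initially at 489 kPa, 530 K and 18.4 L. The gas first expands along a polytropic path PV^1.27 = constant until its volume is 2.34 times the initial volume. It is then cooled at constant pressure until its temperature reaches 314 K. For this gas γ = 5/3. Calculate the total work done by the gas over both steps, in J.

n = P₁V₁/(RT₁) = 489×18.4/(8.314×530) = 2.04 mol.
Step 1 — Polytropic n=1.27: T₂ = T₁(V₁/V₂)^(n−1) = 530×(0.427)^0.27 = 421 K; P₂ = P₁(V₁/V₂)^n = 166 kPa.
W = (P₁V₁−P₂V₂)/(n−1) = (489×18.4−166×43.1)/0.27 = 6830 J.
ΔU = nCvΔT = 2.04×12.5×(421−530) = -2770 J.
Q = ΔU + W = 4070 J.
State after step 1: P = 166 kPa, V = 43.1 L, T = 421 K.
Step 2 — Isobaric: P stays 166 kPa; V/T = const ⇒ T₂ = 314 K, V₂ = 32.1 L.
W = PΔV = 166×(32.1−43.1) kPa·L = -1820 J.
ΔU = nCvΔT = 2.04×12.5×(314−421) = -2730 J.
Q = ΔU + W = nCpΔT = -4550 J.
Net over both steps: W = 5010 J, Q = -487 J, ΔU = -5500 J.

5010 J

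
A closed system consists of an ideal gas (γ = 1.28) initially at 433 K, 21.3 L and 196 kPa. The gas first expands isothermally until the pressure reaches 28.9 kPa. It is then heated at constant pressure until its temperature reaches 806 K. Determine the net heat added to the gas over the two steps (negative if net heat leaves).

24400 J

n = P₁V₁/(RT₁) = 196×21.3/(8.314×433) = 1.16 mol.
Step 1 — Isothermal: T stays 433 K; PV = const ⇒ V₂ = 144 L, P₂ = 28.9 kPa.
ΔU = 0 (ideal gas, T constant).
W = nRT ln(V₂/V₁) = 1.16×8.314×433×ln(6.78) = 7990 J.
Q = ΔU + W = 7990 J.
State after step 1: P = 28.9 kPa, V = 144 L, T = 433 K.
Step 2 — Isobaric: P stays 28.9 kPa; V/T = const ⇒ T₂ = 806 K, V₂ = 269 L.
W = PΔV = 28.9×(269−144) kPa·L = 3600 J.
ΔU = nCvΔT = 1.16×29.7×(806−433) = 12800 J.
Q = ΔU + W = nCpΔT = 16400 J.
Net over both steps: W = 11600 J, Q = 24400 J, ΔU = 12800 J.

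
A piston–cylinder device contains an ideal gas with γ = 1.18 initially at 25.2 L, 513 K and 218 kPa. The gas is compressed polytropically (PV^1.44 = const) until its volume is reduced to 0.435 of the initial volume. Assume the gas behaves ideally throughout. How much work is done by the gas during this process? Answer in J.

n = P₁V₁/(RT₁) = 218×25.2/(8.314×513) = 1.29 mol.
Polytropic n=1.44: T₂ = T₁(V₁/V₂)^(n−1) = 513×(2.30)^0.44 = 740 K; P₂ = P₁(V₁/V₂)^n = 723 kPa.
W = (P₁V₁−P₂V₂)/(n−1) = (218×25.2−723×11.0)/0.44 = -5520 J.

-5520 J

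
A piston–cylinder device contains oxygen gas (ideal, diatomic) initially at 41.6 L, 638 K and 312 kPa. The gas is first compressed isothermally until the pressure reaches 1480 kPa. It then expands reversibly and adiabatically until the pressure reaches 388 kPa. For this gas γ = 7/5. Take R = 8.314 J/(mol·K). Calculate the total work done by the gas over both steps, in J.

-9890 J

n = P₁V₁/(RT₁) = 312×41.6/(8.314×638) = 2.45 mol.
Step 1 — Isothermal: T stays 638 K; PV = const ⇒ V₂ = 8.77 L, P₂ = 1480 kPa.
ΔU = 0 (ideal gas, T constant).
W = nRT ln(V₂/V₁) = 2.45×8.314×638×ln(0.211) = -20200 J.
Q = ΔU + W = -20200 J.
State after step 1: P = 1480 kPa, V = 8.77 L, T = 638 K.
Step 2 — Adiabatic: T₂/T₁ = (P₂/P₁)^((γ−1)/γ) ⇒ T₂ = 638×(0.262)^0.286 = 435 K; V₂ = 22.8 L.
ΔU = nCvΔT = 2.45×20.8×(435−638) = -10300 J.
Q = 0 for an adiabatic process, so W = −ΔU = 10300 J.
Net over both steps: W = -9890 J, Q = -20200 J, ΔU = -10300 J.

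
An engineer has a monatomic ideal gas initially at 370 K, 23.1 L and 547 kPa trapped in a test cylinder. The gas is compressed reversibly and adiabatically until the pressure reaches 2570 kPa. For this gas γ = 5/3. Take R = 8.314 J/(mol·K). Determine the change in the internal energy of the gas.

n = P₁V₁/(RT₁) = 547×23.1/(8.314×370) = 4.11 mol.
Adiabatic: T₂/T₁ = (P₂/P₁)^((γ−1)/γ) ⇒ T₂ = 370×(4.70)^0.400 = 687 K; V₂ = 9.13 L.
For an ideal gas ΔU = nCvΔT with Cv = (3/2)R = 12.5 J/(mol·K).
ΔU = 4.11×12.5×(687−370) = 16200 J.

16200 J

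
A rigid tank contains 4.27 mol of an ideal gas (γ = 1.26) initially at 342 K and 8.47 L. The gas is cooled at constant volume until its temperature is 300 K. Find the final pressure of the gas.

P₁ = nRT₁/V₁ = 4.27×8.314×342/8.47 = 1430 kPa.
Isochoric: V stays 8.47 L; P/T = const ⇒ T₂ = 300 K, P₂ = 1260 kPa.

1260 kPa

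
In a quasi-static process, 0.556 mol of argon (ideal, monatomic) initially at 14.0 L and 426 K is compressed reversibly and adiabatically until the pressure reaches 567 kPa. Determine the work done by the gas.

-2210 J

P₁ = nRT₁/V₁ = 0.556×8.314×426/14.0 = 141 kPa.
Adiabatic: T₂/T₁ = (P₂/P₁)^((γ−1)/γ) ⇒ T₂ = 426×(4.03)^0.400 = 744 K; V₂ = 6.07 L.
ΔU = nCvΔT = 0.556×12.5×(744−426) = 2210 J.
Q = 0 for an adiabatic process, so W = −ΔU = -2210 J.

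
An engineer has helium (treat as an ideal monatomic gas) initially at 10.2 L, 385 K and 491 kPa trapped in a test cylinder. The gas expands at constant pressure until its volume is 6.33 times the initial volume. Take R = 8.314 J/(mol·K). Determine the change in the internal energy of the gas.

40000 J

n = P₁V₁/(RT₁) = 491×10.2/(8.314×385) = 1.56 mol.
Isobaric: P stays 491 kPa; V/T = const ⇒ T₂ = 2440 K, V₂ = 64.6 L.
For an ideal gas ΔU = nCvΔT with Cv = (3/2)R = 12.5 J/(mol·K).
ΔU = 1.56×12.5×(2440−385) = 40000 J.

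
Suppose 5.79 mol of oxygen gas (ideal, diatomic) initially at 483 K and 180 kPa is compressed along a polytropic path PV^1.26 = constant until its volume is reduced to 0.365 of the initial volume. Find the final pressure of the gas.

641 kPa

V₁ = nRT₁/P₁ = 5.79×8.314×483/180 = 129 L.
Polytropic n=1.26: T₂ = T₁(V₁/V₂)^(n−1) = 483×(2.74)^0.26 = 628 K; P₂ = P₁(V₁/V₂)^n = 641 kPa.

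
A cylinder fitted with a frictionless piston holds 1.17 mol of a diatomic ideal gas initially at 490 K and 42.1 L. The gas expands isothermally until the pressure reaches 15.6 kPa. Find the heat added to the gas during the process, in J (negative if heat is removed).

9450 J

P₁ = nRT₁/V₁ = 1.17×8.314×490/42.1 = 113 kPa.
Isothermal: T stays 490 K; PV = const ⇒ V₂ = 306 L, P₂ = 15.6 kPa.
ΔU = 0 (ideal gas, T constant).
W = nRT ln(V₂/V₁) = 1.17×8.314×490×ln(7.26) = 9450 J.
Q = ΔU + W = 9450 J.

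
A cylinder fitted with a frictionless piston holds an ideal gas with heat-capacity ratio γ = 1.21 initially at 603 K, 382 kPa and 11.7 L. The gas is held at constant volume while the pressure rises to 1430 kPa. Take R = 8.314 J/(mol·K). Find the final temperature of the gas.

2260 K

Isochoric: V stays 11.7 L; P/T = const ⇒ T₂ = 2260 K, P₂ = 1430 kPa.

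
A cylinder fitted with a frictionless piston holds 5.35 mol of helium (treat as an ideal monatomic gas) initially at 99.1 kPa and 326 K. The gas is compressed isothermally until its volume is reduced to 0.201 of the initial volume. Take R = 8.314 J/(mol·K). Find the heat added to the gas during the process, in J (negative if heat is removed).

-23300 J

V₁ = nRT₁/P₁ = 5.35×8.314×326/99.1 = 146 L.
Isothermal: T stays 326 K; PV = const ⇒ V₂ = 29.4 L, P₂ = 493 kPa.
ΔU = 0 (ideal gas, T constant).
W = nRT ln(V₂/V₁) = 5.35×8.314×326×ln(0.201) = -23300 J.
Q = ΔU + W = -23300 J.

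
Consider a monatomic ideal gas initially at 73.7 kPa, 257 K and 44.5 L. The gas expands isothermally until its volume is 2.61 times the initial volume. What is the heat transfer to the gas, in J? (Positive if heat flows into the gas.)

3150 J

n = P₁V₁/(RT₁) = 73.7×44.5/(8.314×257) = 1.53 mol.
Isothermal: T stays 257 K; PV = const ⇒ V₂ = 116 L, P₂ = 28.2 kPa.
ΔU = 0 (ideal gas, T constant).
W = nRT ln(V₂/V₁) = 1.53×8.314×257×ln(2.61) = 3150 J.
Q = ΔU + W = 3150 J.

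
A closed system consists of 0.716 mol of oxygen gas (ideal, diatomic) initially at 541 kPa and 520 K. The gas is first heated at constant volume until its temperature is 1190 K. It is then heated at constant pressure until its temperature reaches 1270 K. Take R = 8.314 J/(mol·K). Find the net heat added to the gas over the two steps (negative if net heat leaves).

V₁ = nRT₁/P₁ = 0.716×8.314×520/541 = 5.72 L.
Step 1 — Isochoric: V stays 5.72 L; P/T = const ⇒ T₂ = 1190 K, P₂ = 1240 kPa.
W = 0 (no volume change).
ΔU = nCvΔT = 0.716×20.8×(1190−520) = 9970 J.
Q = ΔU = 9970 J.
State after step 1: P = 1240 kPa, V = 5.72 L, T = 1190 K.
Step 2 — Isobaric: P stays 1240 kPa; V/T = const ⇒ T₂ = 1270 K, V₂ = 6.11 L.
W = PΔV = 1240×(6.11−5.72) kPa·L = 476 J.
ΔU = nCvΔT = 0.716×20.8×(1270−1190) = 1190 J.
Q = ΔU + W = nCpΔT = 1670 J.
Net over both steps: W = 476 J, Q = 11600 J, ΔU = 11200 J.

11600 J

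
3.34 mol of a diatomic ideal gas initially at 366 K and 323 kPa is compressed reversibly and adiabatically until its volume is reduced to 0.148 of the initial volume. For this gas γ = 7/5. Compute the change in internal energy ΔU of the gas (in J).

V₁ = nRT₁/P₁ = 3.34×8.314×366/323 = 31.5 L.
Adiabatic: TV^(γ−1) = const ⇒ T₂ = 366×(6.76)^0.400 = 786 K; PV^γ = const ⇒ P₂ = 4690 kPa.
For an ideal gas ΔU = nCvΔT with Cv = (5/2)R = 20.8 J/(mol·K).
ΔU = 3.34×20.8×(786−366) = 29200 J.

29200 J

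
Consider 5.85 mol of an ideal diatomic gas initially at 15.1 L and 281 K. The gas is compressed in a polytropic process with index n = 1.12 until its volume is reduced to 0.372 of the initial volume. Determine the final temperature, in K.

316 K

P₁ = nRT₁/V₁ = 5.85×8.314×281/15.1 = 905 kPa.
Polytropic n=1.12: T₂ = T₁(V₁/V₂)^(n−1) = 281×(2.69)^0.12 = 316 K; P₂ = P₁(V₁/V₂)^n = 2740 kPa.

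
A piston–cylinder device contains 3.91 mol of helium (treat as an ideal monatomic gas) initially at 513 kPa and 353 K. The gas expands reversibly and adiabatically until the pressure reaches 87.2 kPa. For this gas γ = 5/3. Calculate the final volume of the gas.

64.8 L

V₁ = nRT₁/P₁ = 3.91×8.314×353/513 = 22.4 L.
Adiabatic: T₂/T₁ = (P₂/P₁)^((γ−1)/γ) ⇒ T₂ = 353×(0.170)^0.400 = 174 K; V₂ = 64.8 L.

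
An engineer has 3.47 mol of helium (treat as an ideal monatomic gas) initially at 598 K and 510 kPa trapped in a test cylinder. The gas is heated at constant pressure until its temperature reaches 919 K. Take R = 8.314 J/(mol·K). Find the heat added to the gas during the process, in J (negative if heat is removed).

V₁ = nRT₁/P₁ = 3.47×8.314×598/510 = 33.8 L.
Isobaric: P stays 510 kPa; V/T = const ⇒ T₂ = 919 K, V₂ = 52.0 L.
W = PΔV = 510×(52.0−33.8) kPa·L = 9260 J.
ΔU = nCvΔT = 3.47×12.5×(919−598) = 13900 J.
Q = ΔU + W = nCpΔT = 23200 J.

23200 J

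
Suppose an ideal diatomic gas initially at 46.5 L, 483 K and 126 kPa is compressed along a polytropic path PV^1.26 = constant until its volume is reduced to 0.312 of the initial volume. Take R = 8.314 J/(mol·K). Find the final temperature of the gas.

654 K

Polytropic n=1.26: T₂ = T₁(V₁/V₂)^(n−1) = 483×(3.21)^0.26 = 654 K; P₂ = P₁(V₁/V₂)^n = 547 kPa.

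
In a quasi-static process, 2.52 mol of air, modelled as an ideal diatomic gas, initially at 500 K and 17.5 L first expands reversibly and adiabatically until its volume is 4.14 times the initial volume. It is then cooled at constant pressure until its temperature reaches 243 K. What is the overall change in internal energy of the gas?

-13500 J

P₁ = nRT₁/V₁ = 2.52×8.314×500/17.5 = 599 kPa.
Step 1 — Adiabatic: TV^(γ−1) = const ⇒ T₂ = 500×(0.242)^0.400 = 283 K; PV^γ = const ⇒ P₂ = 81.9 kPa.
ΔU = nCvΔT = 2.52×20.8×(283−500) = -11400 J.
Q = 0 for an adiabatic process, so W = −ΔU = 11400 J.
State after step 1: P = 81.9 kPa, V = 72.4 L, T = 283 K.
Step 2 — Isobaric: P stays 81.9 kPa; V/T = const ⇒ T₂ = 243 K, V₂ = 62.2 L.
W = PΔV = 81.9×(62.2−72.4) kPa·L = -843 J.
ΔU = nCvΔT = 2.52×20.8×(243−283) = -2110 J.
Q = ΔU + W = nCpΔT = -2950 J.
Net over both steps: W = 10500 J, Q = -2950 J, ΔU = -13500 J.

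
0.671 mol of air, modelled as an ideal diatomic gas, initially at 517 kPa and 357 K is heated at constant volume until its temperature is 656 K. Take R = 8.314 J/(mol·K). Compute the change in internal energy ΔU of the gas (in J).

4170 J

V₁ = nRT₁/P₁ = 0.671×8.314×357/517 = 3.85 L.
Isochoric: V stays 3.85 L; P/T = const ⇒ T₂ = 656 K, P₂ = 950 kPa.
For an ideal gas ΔU = nCvΔT with Cv = (5/2)R = 20.8 J/(mol·K).
ΔU = 0.671×20.8×(656−357) = 4170 J.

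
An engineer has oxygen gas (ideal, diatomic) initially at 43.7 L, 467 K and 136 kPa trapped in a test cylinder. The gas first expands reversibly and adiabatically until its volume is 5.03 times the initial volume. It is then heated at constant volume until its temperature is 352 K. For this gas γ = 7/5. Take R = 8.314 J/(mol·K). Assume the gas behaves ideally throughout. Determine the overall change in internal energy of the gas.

-3660 J

n = P₁V₁/(RT₁) = 136×43.7/(8.314×467) = 1.53 mol.
Step 1 — Adiabatic: TV^(γ−1) = const ⇒ T₂ = 467×(0.199)^0.400 = 245 K; PV^γ = const ⇒ P₂ = 14.2 kPa.
ΔU = nCvΔT = 1.53×20.8×(245−467) = -7070 J.
Q = 0 for an adiabatic process, so W = −ΔU = 7070 J.
State after step 1: P = 14.2 kPa, V = 220 L, T = 245 K.
Step 2 — Isochoric: V stays 220 L; P/T = const ⇒ T₂ = 352 K, P₂ = 20.4 kPa.
W = 0 (no volume change).
ΔU = nCvΔT = 1.53×20.8×(352−245) = 3410 J.
Q = ΔU = 3410 J.
Net over both steps: W = 7070 J, Q = 3410 J, ΔU = -3660 J.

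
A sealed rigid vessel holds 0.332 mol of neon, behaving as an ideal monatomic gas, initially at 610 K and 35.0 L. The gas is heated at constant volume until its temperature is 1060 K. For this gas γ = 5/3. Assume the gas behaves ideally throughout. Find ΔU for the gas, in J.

P₁ = nRT₁/V₁ = 0.332×8.314×610/35.0 = 48.1 kPa.
Isochoric: V stays 35.0 L; P/T = const ⇒ T₂ = 1060 K, P₂ = 83.6 kPa.
For an ideal gas ΔU = nCvΔT with Cv = (3/2)R = 12.5 J/(mol·K).
ΔU = 0.332×12.5×(1060−610) = 1860 J.

1860 J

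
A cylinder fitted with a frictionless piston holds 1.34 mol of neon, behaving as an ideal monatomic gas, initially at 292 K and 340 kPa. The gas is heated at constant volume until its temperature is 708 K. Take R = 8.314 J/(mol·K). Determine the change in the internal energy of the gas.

6950 J

V₁ = nRT₁/P₁ = 1.34×8.314×292/340 = 9.57 L.
Isochoric: V stays 9.57 L; P/T = const ⇒ T₂ = 708 K, P₂ = 824 kPa.
For an ideal gas ΔU = nCvΔT with Cv = (3/2)R = 12.5 J/(mol·K).
ΔU = 1.34×12.5×(708−292) = 6950 J.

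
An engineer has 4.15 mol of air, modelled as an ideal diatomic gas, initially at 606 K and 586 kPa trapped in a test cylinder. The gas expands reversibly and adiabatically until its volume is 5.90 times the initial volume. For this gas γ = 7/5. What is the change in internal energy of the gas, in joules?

-26600 J

V₁ = nRT₁/P₁ = 4.15×8.314×606/586 = 35.7 L.
Adiabatic: TV^(γ−1) = const ⇒ T₂ = 606×(0.169)^0.400 = 298 K; PV^γ = const ⇒ P₂ = 48.8 kPa.
For an ideal gas ΔU = nCvΔT with Cv = (5/2)R = 20.8 J/(mol·K).
ΔU = 4.15×20.8×(298−606) = -26600 J.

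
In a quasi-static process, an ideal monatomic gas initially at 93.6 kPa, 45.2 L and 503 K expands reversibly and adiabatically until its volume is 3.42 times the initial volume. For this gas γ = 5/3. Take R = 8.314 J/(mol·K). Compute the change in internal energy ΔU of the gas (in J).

n = P₁V₁/(RT₁) = 93.6×45.2/(8.314×503) = 1.01 mol.
Adiabatic: TV^(γ−1) = const ⇒ T₂ = 503×(0.292)^0.667 = 222 K; PV^γ = const ⇒ P₂ = 12.1 kPa.
For an ideal gas ΔU = nCvΔT with Cv = (3/2)R = 12.5 J/(mol·K).
ΔU = 1.01×12.5×(222−503) = -3550 J.

-3550 J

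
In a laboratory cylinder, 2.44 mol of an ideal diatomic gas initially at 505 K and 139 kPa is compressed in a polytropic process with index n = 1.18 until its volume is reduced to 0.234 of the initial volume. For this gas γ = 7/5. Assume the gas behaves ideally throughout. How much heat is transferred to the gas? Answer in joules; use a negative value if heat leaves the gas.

-9350 J

V₁ = nRT₁/P₁ = 2.44×8.314×505/139 = 73.7 L.
Polytropic n=1.18: T₂ = T₁(V₁/V₂)^(n−1) = 505×(4.27)^0.18 = 656 K; P₂ = P₁(V₁/V₂)^n = 772 kPa.
W = (P₁V₁−P₂V₂)/(n−1) = (139×73.7−772×17.2)/0.18 = -17000 J.
ΔU = nCvΔT = 2.44×20.8×(656−505) = 7650 J.
Q = ΔU + W = -9350 J.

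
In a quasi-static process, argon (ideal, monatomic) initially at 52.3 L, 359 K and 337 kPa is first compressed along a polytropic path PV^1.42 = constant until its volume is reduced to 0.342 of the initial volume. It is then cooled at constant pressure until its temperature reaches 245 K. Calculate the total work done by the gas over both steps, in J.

-39500 J

n = P₁V₁/(RT₁) = 337×52.3/(8.314×359) = 5.91 mol.
Step 1 — Polytropic n=1.42: T₂ = T₁(V₁/V₂)^(n−1) = 359×(2.92)^0.42 = 563 K; P₂ = P₁(V₁/V₂)^n = 1550 kPa.
W = (P₁V₁−P₂V₂)/(n−1) = (337×52.3−1550×17.9)/0.42 = -23900 J.
ΔU = nCvΔT = 5.91×12.5×(563−359) = 15100 J.
Q = ΔU + W = -8840 J.
State after step 1: P = 1550 kPa, V = 17.9 L, T = 563 K.
Step 2 — Isobaric: P stays 1550 kPa; V/T = const ⇒ T₂ = 245 K, V₂ = 7.78 L.
W = PΔV = 1550×(7.78−17.9) kPa·L = -15600 J.
ΔU = nCvΔT = 5.91×12.5×(245−563) = -23400 J.
Q = ΔU + W = nCpΔT = -39100 J.
Net over both steps: W = -39500 J, Q = -47900 J, ΔU = -8400 J.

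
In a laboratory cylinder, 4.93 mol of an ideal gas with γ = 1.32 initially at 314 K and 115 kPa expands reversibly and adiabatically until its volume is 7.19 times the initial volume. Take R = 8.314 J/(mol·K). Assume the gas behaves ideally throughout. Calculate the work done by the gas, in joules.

18800 J

V₁ = nRT₁/P₁ = 4.93×8.314×314/115 = 112 L.
Adiabatic: TV^(γ−1) = const ⇒ T₂ = 314×(0.139)^0.320 = 167 K; PV^γ = const ⇒ P₂ = 8.51 kPa.
ΔU = nCvΔT = 4.93×26.0×(167−314) = -18800 J.
Q = 0 for an adiabatic process, so W = −ΔU = 18800 J.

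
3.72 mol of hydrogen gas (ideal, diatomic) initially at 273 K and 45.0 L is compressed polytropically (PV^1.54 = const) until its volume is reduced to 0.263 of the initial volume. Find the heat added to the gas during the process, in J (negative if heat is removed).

5780 J

P₁ = nRT₁/V₁ = 3.72×8.314×273/45.0 = 188 kPa.
Polytropic n=1.54: T₂ = T₁(V₁/V₂)^(n−1) = 273×(3.80)^0.54 = 562 K; P₂ = P₁(V₁/V₂)^n = 1470 kPa.
W = (P₁V₁−P₂V₂)/(n−1) = (188×45.0−1470×11.8)/0.54 = -16500 J.
ΔU = nCvΔT = 3.72×20.8×(562−273) = 22300 J.
Q = ΔU + W = 5780 J.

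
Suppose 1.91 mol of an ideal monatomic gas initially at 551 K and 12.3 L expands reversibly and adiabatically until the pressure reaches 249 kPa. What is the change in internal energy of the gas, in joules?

-4500 J

P₁ = nRT₁/V₁ = 1.91×8.314×551/12.3 = 711 kPa.
Adiabatic: T₂/T₁ = (P₂/P₁)^((γ−1)/γ) ⇒ T₂ = 551×(0.350)^0.400 = 362 K; V₂ = 23.1 L.
For an ideal gas ΔU = nCvΔT with Cv = (3/2)R = 12.5 J/(mol·K).
ΔU = 1.91×12.5×(362−551) = -4500 J.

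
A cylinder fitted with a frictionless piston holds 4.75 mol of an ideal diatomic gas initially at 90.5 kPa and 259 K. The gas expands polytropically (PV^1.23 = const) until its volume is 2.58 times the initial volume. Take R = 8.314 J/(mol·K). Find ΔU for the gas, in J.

V₁ = nRT₁/P₁ = 4.75×8.314×259/90.5 = 113 L.
Polytropic n=1.23: T₂ = T₁(V₁/V₂)^(n−1) = 259×(0.388)^0.23 = 208 K; P₂ = P₁(V₁/V₂)^n = 28.2 kPa.
For an ideal gas ΔU = nCvΔT with Cv = (5/2)R = 20.8 J/(mol·K).
ΔU = 4.75×20.8×(208−259) = -5010 J.

-5010 J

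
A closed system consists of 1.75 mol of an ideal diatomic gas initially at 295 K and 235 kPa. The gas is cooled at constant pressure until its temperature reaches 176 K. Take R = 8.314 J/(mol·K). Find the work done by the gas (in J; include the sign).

-1730 J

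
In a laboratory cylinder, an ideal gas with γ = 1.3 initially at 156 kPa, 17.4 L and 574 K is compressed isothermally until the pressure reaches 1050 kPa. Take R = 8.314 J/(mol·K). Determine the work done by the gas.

-5180 J

n = P₁V₁/(RT₁) = 156×17.4/(8.314×574) = 0.569 mol.
Isothermal: T stays 574 K; PV = const ⇒ V₂ = 2.59 L, P₂ = 1050 kPa.
W = nRT ln(V₂/V₁) = 0.569×8.314×574×ln(0.149) = -5180 J.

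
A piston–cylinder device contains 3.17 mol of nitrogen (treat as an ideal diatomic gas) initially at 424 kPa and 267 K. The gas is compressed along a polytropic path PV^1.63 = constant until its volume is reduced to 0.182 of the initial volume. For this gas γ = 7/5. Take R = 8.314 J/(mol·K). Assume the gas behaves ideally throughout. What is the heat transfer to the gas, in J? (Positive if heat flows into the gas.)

12400 J

V₁ = nRT₁/P₁ = 3.17×8.314×267/424 = 16.6 L.
Polytropic n=1.63: T₂ = T₁(V₁/V₂)^(n−1) = 267×(5.49)^0.63 = 781 K; P₂ = P₁(V₁/V₂)^n = 6810 kPa.
W = (P₁V₁−P₂V₂)/(n−1) = (424×16.6−6810×3.02)/0.63 = -21500 J.
ΔU = nCvΔT = 3.17×20.8×(781−267) = 33900 J.
Q = ΔU + W = 12400 J.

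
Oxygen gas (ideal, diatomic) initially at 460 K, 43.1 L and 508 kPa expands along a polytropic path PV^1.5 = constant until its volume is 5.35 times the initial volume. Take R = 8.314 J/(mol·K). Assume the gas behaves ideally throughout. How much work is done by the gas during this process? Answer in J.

n = P₁V₁/(RT₁) = 508×43.1/(8.314×460) = 5.72 mol.
Polytropic n=1.5: T₂ = T₁(V₁/V₂)^(n−1) = 460×(0.187)^0.50 = 199 K; P₂ = P₁(V₁/V₂)^n = 41.1 kPa.
W = (P₁V₁−P₂V₂)/(n−1) = (508×43.1−41.1×231)/0.50 = 24900 J.

24900 J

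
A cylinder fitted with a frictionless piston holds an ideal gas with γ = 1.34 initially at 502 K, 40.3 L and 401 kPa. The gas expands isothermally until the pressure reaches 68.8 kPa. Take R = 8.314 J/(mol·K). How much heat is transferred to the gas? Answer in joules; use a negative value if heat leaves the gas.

n = P₁V₁/(RT₁) = 401×40.3/(8.314×502) = 3.87 mol.
Isothermal: T stays 502 K; PV = const ⇒ V₂ = 235 L, P₂ = 68.8 kPa.
ΔU = 0 (ideal gas, T constant).
W = nRT ln(V₂/V₁) = 3.87×8.314×502×ln(5.83) = 28500 J.
Q = ΔU + W = 28500 J.

28500 J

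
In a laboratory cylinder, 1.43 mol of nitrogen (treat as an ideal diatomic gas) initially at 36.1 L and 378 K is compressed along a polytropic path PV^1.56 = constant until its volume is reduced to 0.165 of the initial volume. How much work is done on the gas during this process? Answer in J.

14000 J

P₁ = nRT₁/V₁ = 1.43×8.314×378/36.1 = 124 kPa.
Polytropic n=1.56: T₂ = T₁(V₁/V₂)^(n−1) = 378×(6.06)^0.56 = 1040 K; P₂ = P₁(V₁/V₂)^n = 2070 kPa.
W = (P₁V₁−P₂V₂)/(n−1) = (124×36.1−2070×5.96)/0.56 = -14000 J.
Work done on the gas = −W_by = 14000 J.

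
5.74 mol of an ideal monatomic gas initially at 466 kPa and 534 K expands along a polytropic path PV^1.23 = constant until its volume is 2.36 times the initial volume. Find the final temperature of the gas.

V₁ = nRT₁/P₁ = 5.74×8.314×534/466 = 54.7 L.
Polytropic n=1.23: T₂ = T₁(V₁/V₂)^(n−1) = 534×(0.424)^0.23 = 438 K; P₂ = P₁(V₁/V₂)^n = 162 kPa.

438 K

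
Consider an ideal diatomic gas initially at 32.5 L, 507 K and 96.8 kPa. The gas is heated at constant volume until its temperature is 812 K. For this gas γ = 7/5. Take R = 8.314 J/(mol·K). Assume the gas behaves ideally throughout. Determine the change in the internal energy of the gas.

4730 J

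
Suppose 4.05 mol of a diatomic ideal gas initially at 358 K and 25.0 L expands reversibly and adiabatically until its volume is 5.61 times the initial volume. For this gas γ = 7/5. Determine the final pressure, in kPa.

43.1 kPa

P₁ = nRT₁/V₁ = 4.05×8.314×358/25.0 = 482 kPa.
Adiabatic: TV^(γ−1) = const ⇒ T₂ = 358×(0.178)^0.400 = 180 K; PV^γ = const ⇒ P₂ = 43.1 kPa.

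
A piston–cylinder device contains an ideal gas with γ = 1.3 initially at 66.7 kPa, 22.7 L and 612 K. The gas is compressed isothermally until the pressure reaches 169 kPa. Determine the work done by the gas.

n = P₁V₁/(RT₁) = 66.7×22.7/(8.314×612) = 0.298 mol.
Isothermal: T stays 612 K; PV = const ⇒ V₂ = 8.96 L, P₂ = 169 kPa.
W = nRT ln(V₂/V₁) = 0.298×8.314×612×ln(0.395) = -1410 J.

-1410 J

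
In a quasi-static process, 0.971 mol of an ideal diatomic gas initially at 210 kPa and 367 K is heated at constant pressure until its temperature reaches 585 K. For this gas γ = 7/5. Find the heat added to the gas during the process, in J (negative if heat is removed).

6160 J

V₁ = nRT₁/P₁ = 0.971×8.314×367/210 = 14.1 L.
Isobaric: P stays 210 kPa; V/T = const ⇒ T₂ = 585 K, V₂ = 22.5 L.
W = PΔV = 210×(22.5−14.1) kPa·L = 1760 J.
ΔU = nCvΔT = 0.971×20.8×(585−367) = 4400 J.
Q = ΔU + W = nCpΔT = 6160 J.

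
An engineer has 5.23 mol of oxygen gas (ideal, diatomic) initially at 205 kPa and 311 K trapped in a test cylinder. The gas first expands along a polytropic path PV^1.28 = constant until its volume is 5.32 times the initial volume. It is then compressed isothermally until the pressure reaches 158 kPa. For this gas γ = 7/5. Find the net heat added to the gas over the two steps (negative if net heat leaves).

V₁ = nRT₁/P₁ = 5.23×8.314×311/205 = 66.0 L.
Step 1 — Polytropic n=1.28: T₂ = T₁(V₁/V₂)^(n−1) = 311×(0.188)^0.28 = 195 K; P₂ = P₁(V₁/V₂)^n = 24.1 kPa.
W = (P₁V₁−P₂V₂)/(n−1) = (205×66.0−24.1×351)/0.28 = 18100 J.
ΔU = nCvΔT = 5.23×20.8×(195−311) = -12600 J.
Q = ΔU + W = 5420 J.
State after step 1: P = 24.1 kPa, V = 351 L, T = 195 K.
Step 2 — Isothermal: T stays 195 K; PV = const ⇒ V₂ = 53.6 L, P₂ = 158 kPa.
ΔU = 0 (ideal gas, T constant).
W = nRT ln(V₂/V₁) = 5.23×8.314×195×ln(0.153) = -15900 J.
Q = ΔU + W = -15900 J.
Net over both steps: W = 2140 J, Q = -10500 J, ΔU = -12600 J.

-10500 J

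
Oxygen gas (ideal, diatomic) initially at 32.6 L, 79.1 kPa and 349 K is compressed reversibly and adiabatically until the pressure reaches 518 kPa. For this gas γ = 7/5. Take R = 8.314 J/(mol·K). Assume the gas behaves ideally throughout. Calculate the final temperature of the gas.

Adiabatic: T₂/T₁ = (P₂/P₁)^((γ−1)/γ) ⇒ T₂ = 349×(6.55)^0.286 = 597 K; V₂ = 8.52 L.

597 K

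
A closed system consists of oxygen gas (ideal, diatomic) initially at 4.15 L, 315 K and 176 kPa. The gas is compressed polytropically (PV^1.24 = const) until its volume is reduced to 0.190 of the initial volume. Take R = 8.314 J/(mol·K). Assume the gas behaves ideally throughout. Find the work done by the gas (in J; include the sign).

n = P₁V₁/(RT₁) = 176×4.15/(8.314×315) = 0.279 mol.
Polytropic n=1.24: T₂ = T₁(V₁/V₂)^(n−1) = 315×(5.26)^0.24 = 469 K; P₂ = P₁(V₁/V₂)^n = 1380 kPa.
W = (P₁V₁−P₂V₂)/(n−1) = (176×4.15−1380×0.789)/0.24 = -1490 J.

-1490 J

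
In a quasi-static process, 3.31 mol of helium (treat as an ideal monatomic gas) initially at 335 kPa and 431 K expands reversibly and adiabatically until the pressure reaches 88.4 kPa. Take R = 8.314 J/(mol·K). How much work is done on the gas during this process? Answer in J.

-7350 J

V₁ = nRT₁/P₁ = 3.31×8.314×431/335 = 35.4 L.
Adiabatic: T₂/T₁ = (P₂/P₁)^((γ−1)/γ) ⇒ T₂ = 431×(0.264)^0.400 = 253 K; V₂ = 78.7 L.
ΔU = nCvΔT = 3.31×12.5×(253−431) = -7350 J.
Q = 0 for an adiabatic process, so W = −ΔU = 7350 J.
Work done on the gas = −W_by = -7350 J.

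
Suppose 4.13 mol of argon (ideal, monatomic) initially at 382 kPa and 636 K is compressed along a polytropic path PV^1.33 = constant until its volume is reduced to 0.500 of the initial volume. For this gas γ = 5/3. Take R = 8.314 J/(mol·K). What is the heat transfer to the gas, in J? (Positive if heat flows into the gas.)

-8590 J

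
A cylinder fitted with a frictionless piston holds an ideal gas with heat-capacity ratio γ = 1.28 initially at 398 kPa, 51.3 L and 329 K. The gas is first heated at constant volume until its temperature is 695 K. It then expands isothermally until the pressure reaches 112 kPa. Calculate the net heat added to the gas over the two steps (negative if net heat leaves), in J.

n = P₁V₁/(RT₁) = 398×51.3/(8.314×329) = 7.46 mol.
Step 1 — Isochoric: V stays 51.3 L; P/T = const ⇒ T₂ = 695 K, P₂ = 841 kPa.
W = 0 (no volume change).
ΔU = nCvΔT = 7.46×29.7×(695−329) = 81100 J.
Q = ΔU = 81100 J.
State after step 1: P = 841 kPa, V = 51.3 L, T = 695 K.
Step 2 — Isothermal: T stays 695 K; PV = const ⇒ V₂ = 385 L, P₂ = 112 kPa.
ΔU = 0 (ideal gas, T constant).
W = nRT ln(V₂/V₁) = 7.46×8.314×695×ln(7.51) = 86900 J.
Q = ΔU + W = 86900 J.
Net over both steps: W = 86900 J, Q = 168000 J, ΔU = 81100 J.

168000 J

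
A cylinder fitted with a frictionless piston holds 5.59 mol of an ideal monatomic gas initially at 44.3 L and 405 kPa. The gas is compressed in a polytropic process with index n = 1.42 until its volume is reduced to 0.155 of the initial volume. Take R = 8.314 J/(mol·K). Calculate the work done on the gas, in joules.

50800 J

T₁ = P₁V₁/(nR) = 405×44.3/(5.59×8.314) = 386 K.
Polytropic n=1.42: T₂ = T₁(V₁/V₂)^(n−1) = 386×(6.45)^0.42 = 845 K; P₂ = P₁(V₁/V₂)^n = 5720 kPa.
W = (P₁V₁−P₂V₂)/(n−1) = (405×44.3−5720×6.87)/0.42 = -50800 J.
Work done on the gas = −W_by = 50800 J.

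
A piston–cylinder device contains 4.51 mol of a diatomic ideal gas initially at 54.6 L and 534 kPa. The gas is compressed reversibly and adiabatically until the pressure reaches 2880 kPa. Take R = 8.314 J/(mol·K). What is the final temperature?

1260 K

T₁ = P₁V₁/(nR) = 534×54.6/(4.51×8.314) = 778 K.
Adiabatic: T₂/T₁ = (P₂/P₁)^((γ−1)/γ) ⇒ T₂ = 778×(5.39)^0.286 = 1260 K; V₂ = 16.4 L.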